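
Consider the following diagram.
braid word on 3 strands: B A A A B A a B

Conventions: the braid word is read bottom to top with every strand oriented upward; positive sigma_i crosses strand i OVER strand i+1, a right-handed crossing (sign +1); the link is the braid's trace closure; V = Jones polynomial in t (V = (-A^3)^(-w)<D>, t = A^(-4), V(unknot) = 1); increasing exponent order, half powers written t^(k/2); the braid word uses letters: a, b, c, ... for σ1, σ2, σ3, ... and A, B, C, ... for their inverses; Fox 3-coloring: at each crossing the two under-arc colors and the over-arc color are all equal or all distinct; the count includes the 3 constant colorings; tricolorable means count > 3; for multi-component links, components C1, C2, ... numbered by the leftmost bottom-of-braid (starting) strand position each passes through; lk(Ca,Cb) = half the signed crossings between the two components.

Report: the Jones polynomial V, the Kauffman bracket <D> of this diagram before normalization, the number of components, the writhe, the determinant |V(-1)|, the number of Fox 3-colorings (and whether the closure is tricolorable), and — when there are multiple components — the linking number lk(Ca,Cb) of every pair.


V(t) = t^-8 - 2t^-7 + t^-6 - 2t^-5 + 2t^-4 + t^-2
bracket: A^-10 + 2A^-2 - 2A^2 + A^6 - 2A^10 + A^14, w = -6
1 component, writhe -6, over 8 crossings
det 9, colorings 27 of 3^8 — tricolorable
observation: the span of V is 6, forcing >= 6 crossings in any diagram


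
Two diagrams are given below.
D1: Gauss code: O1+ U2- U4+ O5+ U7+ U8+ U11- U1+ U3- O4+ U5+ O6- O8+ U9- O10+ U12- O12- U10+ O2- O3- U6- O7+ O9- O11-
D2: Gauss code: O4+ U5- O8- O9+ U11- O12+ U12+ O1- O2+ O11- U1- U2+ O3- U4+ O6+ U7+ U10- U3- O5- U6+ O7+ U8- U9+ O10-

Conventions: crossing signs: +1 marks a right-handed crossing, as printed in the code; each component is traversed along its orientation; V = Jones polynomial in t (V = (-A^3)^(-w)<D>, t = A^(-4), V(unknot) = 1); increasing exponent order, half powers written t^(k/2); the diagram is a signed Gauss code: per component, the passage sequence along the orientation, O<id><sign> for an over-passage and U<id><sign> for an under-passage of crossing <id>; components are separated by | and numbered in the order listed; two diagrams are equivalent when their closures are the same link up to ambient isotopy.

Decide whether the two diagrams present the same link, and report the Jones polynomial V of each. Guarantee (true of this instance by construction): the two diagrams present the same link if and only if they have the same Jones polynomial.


equivalent: no
D1 (bracket -A^-12 + A^-8 - A^-4 + 3 - A^4 + A^8 - A^12; 12 crossings at w = 0): V = -t^-3 + t^-2 - t^-1 + 3 - t + t^2 - t^3
V(D2) = t^-2 - t^-1 + 1 - t + t^2  (w 0, c 12, <D> = A^-8 - A^-4 + 1 - A^4 + A^8)
key observation: comparing 2 Jones polynomials yields 2 groups


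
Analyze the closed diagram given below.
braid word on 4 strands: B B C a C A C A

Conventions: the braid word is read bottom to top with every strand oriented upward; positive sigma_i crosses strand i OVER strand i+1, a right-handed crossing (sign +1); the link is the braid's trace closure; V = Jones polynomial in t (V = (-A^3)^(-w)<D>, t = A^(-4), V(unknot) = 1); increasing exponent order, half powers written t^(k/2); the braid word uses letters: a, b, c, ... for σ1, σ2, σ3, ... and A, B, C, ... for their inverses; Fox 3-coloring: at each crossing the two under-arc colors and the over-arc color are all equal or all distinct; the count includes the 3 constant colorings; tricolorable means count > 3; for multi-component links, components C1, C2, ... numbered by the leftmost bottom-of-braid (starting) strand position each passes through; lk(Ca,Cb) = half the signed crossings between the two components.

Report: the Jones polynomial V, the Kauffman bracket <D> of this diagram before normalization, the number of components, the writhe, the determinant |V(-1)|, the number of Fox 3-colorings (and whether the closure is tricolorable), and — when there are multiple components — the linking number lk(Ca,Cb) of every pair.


V = t^(-13/2) - t^(-11/2) + t^(-9/2) - 2t^(-7/2) - t^(-3/2)
<D> = -A^-12 - 2A^-4 + 1 - A^4 + A^8 (w = -6)
2 components over 8 crossings, w = -6
lk(C1,C2): -1
9 Fox colorings among 3^8, |V(-1)| = 6: tricolorable
why: w = -6 shifts under R1 moves; the (-A^3)^(6) factor cancels that in V


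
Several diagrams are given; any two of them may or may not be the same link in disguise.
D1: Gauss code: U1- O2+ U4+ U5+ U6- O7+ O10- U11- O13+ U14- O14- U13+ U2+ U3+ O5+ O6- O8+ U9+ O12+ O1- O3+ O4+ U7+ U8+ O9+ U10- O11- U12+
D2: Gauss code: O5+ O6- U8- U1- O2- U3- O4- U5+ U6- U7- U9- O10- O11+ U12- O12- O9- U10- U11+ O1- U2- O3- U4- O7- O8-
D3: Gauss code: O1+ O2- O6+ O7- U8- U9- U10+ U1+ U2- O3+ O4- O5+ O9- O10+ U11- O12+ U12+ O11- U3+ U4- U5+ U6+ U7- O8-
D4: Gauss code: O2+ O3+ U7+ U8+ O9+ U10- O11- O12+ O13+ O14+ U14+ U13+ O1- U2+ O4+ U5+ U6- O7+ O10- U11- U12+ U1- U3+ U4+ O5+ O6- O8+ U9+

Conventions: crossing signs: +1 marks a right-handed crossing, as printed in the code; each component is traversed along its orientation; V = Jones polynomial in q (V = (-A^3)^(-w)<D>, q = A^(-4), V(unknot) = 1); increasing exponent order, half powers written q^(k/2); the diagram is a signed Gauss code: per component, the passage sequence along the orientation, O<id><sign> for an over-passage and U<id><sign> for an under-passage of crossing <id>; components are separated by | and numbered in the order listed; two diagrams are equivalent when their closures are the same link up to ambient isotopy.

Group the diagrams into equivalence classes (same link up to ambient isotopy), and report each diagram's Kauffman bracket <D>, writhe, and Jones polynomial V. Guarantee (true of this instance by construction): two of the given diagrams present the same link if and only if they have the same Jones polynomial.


grouping into links: {D1, D4} | {D2} | {D3}
V(D1) = q - q^2 + 2q^3 - q^4 + q^5 - q^6  (w +4, c 14, <D> = -A^-12 + A^-8 - A^-4 + 2 - A^4 + A^8)
D2 (bracket A^-16 + A^-8 - A^-4 + 1 - A^4; 12 crossings at w = -8): V = -q^-7 + q^-6 - q^-5 + q^-4 + q^-2
V(D3) = 1  [12 crossings, <D> = 1, w = 0]
V(D4) = q - q^2 + 2q^3 - q^4 + q^5 - q^6  (w +6, c 14, <D> = -A^-6 + A^-2 - A^2 + 2A^6 - A^10 + A^14)
why: 3 classes among 4 diagrams; unequal V(q) rules out equality


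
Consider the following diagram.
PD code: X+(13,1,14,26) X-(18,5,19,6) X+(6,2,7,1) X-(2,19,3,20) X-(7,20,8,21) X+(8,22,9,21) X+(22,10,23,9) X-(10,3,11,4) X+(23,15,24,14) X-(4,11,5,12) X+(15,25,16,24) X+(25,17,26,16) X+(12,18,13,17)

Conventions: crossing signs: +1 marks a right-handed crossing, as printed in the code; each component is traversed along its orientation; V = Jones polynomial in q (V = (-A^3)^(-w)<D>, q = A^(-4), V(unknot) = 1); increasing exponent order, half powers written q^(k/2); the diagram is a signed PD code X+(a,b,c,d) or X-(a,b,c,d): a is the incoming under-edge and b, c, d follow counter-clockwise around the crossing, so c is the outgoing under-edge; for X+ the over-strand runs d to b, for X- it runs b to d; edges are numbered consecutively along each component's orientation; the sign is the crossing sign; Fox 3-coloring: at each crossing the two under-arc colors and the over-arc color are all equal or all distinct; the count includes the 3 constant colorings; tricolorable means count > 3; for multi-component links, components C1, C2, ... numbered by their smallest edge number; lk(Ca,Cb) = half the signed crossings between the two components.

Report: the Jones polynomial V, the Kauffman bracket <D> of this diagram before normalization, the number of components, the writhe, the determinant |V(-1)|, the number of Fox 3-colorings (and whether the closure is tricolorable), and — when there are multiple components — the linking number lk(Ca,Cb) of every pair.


V(q) = q^-3 - 3q^-2 + 5q^-1 - 7 + 10q - 10q^2 + 10q^3 - 8q^4 + 5q^5 - 3q^6 + q^7
bracket: -A^-19 + 3A^-15 - 5A^-11 + 8A^-7 - 10A^-3 + 10A - 10A^5 + 7A^9 - 5A^13 + 3A^17 - A^21, w = +3
1 component, writhe +3, over 13 crossings
det 63, colorings 9 of 3^13 — tricolorable
observation: det 63 = |V(-1)|; divisible by 3, so tricolorable


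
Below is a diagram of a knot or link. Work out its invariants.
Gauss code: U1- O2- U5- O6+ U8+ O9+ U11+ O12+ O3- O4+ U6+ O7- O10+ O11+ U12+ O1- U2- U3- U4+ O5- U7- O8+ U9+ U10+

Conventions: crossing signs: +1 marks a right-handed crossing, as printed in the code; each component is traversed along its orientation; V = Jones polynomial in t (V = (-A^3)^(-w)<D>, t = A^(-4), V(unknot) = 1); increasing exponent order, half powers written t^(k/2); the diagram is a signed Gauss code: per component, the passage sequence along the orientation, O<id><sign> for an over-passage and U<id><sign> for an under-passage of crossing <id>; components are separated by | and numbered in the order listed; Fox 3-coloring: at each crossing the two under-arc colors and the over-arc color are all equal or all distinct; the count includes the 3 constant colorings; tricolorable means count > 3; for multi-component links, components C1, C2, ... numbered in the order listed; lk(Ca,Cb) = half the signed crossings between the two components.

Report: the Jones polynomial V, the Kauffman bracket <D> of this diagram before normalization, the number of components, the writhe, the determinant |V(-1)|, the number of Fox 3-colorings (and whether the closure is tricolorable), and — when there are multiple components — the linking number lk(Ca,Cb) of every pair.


Jones polynomial: V(t) = -t^-1 + 2 - t + 2t^2 - t^3 + t^4 - t^5
<D> = -A^-14 + A^-10 - A^-6 + 2A^-2 - A^2 + 2A^6 - A^10; writhe +2
components 1, writhe +2 (12 crossings)
3-colorings: 9 of 3^12, det 9 — tricolorable
note: the span of V is 6, forcing >= 6 crossings in any diagram


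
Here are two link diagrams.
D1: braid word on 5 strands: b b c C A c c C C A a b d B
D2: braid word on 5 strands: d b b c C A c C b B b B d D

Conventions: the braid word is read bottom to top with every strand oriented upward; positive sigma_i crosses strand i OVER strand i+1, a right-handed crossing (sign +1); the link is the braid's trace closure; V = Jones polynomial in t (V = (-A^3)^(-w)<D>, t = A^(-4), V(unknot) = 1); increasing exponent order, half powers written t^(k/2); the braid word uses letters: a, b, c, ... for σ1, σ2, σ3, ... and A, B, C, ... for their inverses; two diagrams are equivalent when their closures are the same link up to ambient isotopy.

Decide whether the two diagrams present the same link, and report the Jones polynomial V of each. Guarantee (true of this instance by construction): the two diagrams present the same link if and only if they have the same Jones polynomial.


equivalent: yes
D1 (bracket A^-6 + A^-2 + A^2 + A^6; 14 crossings at w = +2): V = 1 + t + t^2 + t^3
V(D2) = 1 + t + t^2 + t^3  [14 crossings, <D> = A^-6 + A^-2 + A^2 + A^6, w = +2]
observation: one V(t) for all 2 diagrams — one class (guaranteed)


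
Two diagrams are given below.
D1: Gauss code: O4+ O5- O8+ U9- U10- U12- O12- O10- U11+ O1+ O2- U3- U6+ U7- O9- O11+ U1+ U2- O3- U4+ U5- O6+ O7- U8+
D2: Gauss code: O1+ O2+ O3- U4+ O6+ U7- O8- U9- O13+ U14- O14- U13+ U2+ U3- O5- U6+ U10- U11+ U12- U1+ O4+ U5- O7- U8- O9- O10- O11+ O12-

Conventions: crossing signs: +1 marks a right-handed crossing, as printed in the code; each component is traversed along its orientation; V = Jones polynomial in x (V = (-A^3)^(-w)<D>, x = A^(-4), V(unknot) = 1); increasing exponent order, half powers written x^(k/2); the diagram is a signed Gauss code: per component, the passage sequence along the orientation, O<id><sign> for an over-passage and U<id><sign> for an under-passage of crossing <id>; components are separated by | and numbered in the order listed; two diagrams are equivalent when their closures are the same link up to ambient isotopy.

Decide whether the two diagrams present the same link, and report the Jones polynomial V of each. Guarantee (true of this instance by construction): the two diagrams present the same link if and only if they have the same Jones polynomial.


same link: no
V(D1) = 1  [12 crossings, <D> = A^-6, w = -2]
D2 (bracket A^-10 - A^-6 + 2A^-2 - 2A^2 + 2A^6 - 2A^10 + A^14; 14 crossings at w = -2): V = x^-5 - 2x^-4 + 2x^-3 - 2x^-2 + 2x^-1 - 1 + x
note: comparing 2 Jones polynomials yields 2 groups


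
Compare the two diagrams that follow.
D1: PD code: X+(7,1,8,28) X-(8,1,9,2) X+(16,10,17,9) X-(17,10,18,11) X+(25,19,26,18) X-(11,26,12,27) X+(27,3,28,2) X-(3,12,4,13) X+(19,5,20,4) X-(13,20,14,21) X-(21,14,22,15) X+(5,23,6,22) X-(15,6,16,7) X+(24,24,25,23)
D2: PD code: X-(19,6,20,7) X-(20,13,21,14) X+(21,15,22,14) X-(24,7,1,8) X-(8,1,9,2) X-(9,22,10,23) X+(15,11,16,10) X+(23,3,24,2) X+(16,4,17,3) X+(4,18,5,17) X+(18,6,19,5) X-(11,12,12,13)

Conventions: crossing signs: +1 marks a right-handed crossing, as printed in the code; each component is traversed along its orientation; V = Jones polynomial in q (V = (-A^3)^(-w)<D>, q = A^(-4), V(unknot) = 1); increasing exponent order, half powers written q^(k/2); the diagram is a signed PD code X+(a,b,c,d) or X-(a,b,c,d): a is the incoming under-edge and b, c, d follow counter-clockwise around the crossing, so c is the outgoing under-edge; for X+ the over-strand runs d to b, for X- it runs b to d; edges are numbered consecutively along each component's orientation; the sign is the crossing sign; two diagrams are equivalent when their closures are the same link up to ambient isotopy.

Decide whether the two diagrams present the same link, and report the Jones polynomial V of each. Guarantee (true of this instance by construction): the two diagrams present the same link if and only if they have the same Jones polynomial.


equivalent: no
V(D1) = -q^-6 + 3q^-5 - 5q^-4 + 6q^-3 - 6q^-2 + 6q^-1 - 4 + 3q - q^2  (w 0, c 14, <D> = -A^-8 + 3A^-4 - 4 + 6A^4 - 6A^8 + 6A^12 - 5A^16 + 3A^20 - A^24)
V(D2) = q^-2 - q^-1 + 1 - q + q^2  [12 crossings, <D> = A^-8 - A^-4 + 1 - A^4 + A^8, w = 0]
key observation: V(q) takes 2 values over 2 diagrams, fixing the grouping


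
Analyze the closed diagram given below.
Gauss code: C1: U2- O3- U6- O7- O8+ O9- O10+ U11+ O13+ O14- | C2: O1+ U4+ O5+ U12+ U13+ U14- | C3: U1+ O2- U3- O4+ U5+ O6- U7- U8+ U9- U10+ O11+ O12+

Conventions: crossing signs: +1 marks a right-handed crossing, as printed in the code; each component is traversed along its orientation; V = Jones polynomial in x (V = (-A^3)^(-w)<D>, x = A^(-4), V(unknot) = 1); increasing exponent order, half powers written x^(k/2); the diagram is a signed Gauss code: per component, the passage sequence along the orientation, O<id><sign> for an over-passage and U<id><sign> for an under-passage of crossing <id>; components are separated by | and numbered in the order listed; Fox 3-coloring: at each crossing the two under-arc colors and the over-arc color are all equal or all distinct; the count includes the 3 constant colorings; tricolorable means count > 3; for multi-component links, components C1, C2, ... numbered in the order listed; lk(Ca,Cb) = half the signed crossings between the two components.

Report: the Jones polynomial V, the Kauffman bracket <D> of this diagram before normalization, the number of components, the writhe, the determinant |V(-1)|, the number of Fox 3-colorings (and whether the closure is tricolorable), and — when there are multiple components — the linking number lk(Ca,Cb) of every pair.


V = x^-1 + 2x - x^2 + 2x^3 - x^4 + x^5
<D> = A^-14 - A^-10 + 2A^-6 - A^-2 + 2A^2 + A^10 (w = +2)
3 components over 14 crossings, w = +2
lk(C1,C2): 0
lk(C1,C3) = -1
linking number lk(C2,C3) = +2
3 Fox colorings among 3^14, |V(-1)| = 8: not tricolorable
why: summing lk over 3 pairs gives +1


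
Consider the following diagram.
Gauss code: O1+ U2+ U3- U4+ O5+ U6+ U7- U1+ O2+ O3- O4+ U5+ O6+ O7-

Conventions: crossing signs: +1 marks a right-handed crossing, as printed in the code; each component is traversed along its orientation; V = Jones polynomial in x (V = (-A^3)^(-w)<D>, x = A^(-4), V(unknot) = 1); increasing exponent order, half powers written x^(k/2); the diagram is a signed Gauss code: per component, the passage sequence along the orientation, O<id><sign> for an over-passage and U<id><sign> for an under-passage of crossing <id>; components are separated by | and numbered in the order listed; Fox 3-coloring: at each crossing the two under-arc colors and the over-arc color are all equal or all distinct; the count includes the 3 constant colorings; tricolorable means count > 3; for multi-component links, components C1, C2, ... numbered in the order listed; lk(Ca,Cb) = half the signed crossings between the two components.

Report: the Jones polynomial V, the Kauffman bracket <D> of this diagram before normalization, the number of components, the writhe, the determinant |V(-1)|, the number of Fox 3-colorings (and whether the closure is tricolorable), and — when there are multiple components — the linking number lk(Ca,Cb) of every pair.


V = x + x^3 - x^4
<D> = A^-7 - A^-3 - A^5 (w = +3)
1 component over 7 crossings, w = +3
9 Fox colorings among 3^7, |V(-1)| = 3: tricolorable
why: w = +3 shifts under R1 moves; the (-A^3)^(-3) factor cancels that in V


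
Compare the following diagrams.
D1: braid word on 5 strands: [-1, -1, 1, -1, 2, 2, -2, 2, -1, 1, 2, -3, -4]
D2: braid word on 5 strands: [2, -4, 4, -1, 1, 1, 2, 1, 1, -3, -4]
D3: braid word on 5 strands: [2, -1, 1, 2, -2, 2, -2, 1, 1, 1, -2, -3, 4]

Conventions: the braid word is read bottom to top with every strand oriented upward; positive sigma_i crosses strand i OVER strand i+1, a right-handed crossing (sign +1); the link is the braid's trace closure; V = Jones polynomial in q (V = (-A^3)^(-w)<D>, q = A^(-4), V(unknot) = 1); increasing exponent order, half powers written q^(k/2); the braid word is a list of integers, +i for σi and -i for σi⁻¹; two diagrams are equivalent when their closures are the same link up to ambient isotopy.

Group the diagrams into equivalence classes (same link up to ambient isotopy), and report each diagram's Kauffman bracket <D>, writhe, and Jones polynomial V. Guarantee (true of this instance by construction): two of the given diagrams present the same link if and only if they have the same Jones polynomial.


grouping into links: {D1} | {D2} | {D3}
V(D1) = -q^(-3/2) - 2q^(1/2) + q^(3/2) - q^(5/2) + q^(7/2)  (w -1, c 13, <D> = -A^-17 + A^-13 - A^-9 + 2A^-5 + A^3)
V(D2) = -q^(3/2) - q^(7/2) + q^(9/2) - q^(11/2)  [11 crossings, <D> = A^-13 - A^-9 + A^-5 + A^3, w = +3]
V(D3) = -q^(1/2) - q^(3/2) - q^(5/2) + q^(9/2)  [13 crossings, <D> = -A^-9 + A^-1 + A^3 + A^7, w = +3]
why: V(q) takes 3 values over 3 diagrams, fixing the grouping


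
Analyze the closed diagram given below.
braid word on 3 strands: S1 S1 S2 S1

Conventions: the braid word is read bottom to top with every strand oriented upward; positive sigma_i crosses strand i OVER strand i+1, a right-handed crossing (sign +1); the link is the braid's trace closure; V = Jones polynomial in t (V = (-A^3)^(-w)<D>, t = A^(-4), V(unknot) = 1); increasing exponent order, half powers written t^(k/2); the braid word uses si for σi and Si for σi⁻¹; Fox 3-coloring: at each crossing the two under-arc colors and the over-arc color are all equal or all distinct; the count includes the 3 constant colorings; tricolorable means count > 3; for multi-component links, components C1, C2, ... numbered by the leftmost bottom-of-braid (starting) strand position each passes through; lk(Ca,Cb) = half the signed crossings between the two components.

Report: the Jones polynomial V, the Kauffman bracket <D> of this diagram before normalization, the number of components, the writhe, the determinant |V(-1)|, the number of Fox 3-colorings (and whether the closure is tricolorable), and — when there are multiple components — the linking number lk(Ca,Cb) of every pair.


V(t) = -t^-4 + t^-3 + t^-1
bracket: A^-8 + 1 - A^4, w = -4
1 component, writhe -4, over 4 crossings
det 3, colorings 9 of 3^4 — tricolorable
observation: V spans 3 powers of t: at least 3 crossings in any diagram


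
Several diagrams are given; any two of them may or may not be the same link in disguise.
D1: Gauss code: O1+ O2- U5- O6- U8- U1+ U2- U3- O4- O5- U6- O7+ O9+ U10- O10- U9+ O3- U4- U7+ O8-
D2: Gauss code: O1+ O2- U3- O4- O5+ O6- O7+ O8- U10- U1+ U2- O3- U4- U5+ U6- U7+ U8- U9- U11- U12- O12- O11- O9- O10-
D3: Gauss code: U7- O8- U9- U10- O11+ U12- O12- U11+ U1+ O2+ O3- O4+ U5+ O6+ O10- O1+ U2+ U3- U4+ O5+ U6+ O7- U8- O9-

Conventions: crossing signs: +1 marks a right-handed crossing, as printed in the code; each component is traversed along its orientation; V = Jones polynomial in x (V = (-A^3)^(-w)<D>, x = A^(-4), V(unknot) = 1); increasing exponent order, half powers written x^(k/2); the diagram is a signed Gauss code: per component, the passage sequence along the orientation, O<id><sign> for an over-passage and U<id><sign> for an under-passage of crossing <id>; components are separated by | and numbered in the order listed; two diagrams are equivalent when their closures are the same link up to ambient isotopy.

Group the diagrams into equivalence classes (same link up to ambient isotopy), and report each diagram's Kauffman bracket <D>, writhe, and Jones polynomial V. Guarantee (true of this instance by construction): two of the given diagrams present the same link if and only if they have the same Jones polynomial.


grouping into links: {D1} | {D2} | {D3}
V(D1) = -x^-6 + x^-5 - x^-4 + 2x^-3 - x^-2 + x^-1  (w -4, c 10, <D> = A^-8 - A^-4 + 2 - A^4 + A^8 - A^12)
V(D2) = -x^-4 + x^-3 + x^-1  [12 crossings, <D> = A^-14 + A^-6 - A^-2, w = -6]
V(D3) = -x^-3 + x^-2 - x^-1 + 3 - x + x^2 - x^3  (w 0, c 12, <D> = -A^-12 + A^-8 - A^-4 + 3 - A^4 + A^8 - A^12)
key observation: 3 classes among 3 diagrams; unequal V(x) rules out equality


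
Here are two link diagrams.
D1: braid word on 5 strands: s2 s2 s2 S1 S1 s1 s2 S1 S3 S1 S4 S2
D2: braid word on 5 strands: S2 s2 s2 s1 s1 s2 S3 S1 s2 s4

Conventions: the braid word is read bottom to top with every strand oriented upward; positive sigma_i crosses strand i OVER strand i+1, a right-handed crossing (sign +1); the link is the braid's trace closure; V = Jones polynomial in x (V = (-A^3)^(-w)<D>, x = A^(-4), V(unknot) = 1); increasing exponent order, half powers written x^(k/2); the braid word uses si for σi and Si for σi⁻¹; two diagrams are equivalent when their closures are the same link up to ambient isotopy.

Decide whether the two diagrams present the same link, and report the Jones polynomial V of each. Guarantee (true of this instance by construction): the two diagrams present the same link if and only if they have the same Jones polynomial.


equivalent: no
V(D1) = -x^-3 + 2x^-2 - 2x^-1 + 3 - 2x + 2x^2 - x^3  (w -2, c 12, <D> = -A^-18 + 2A^-14 - 2A^-10 + 3A^-6 - 2A^-2 + 2A^2 - A^6)
V(D2) = x - x^2 + 2x^3 - x^4 + x^5 - x^6  [10 crossings, <D> = -A^-12 + A^-8 - A^-4 + 2 - A^4 + A^8, w = +4]
key observation: V(x) takes 2 values over 2 diagrams, fixing the grouping


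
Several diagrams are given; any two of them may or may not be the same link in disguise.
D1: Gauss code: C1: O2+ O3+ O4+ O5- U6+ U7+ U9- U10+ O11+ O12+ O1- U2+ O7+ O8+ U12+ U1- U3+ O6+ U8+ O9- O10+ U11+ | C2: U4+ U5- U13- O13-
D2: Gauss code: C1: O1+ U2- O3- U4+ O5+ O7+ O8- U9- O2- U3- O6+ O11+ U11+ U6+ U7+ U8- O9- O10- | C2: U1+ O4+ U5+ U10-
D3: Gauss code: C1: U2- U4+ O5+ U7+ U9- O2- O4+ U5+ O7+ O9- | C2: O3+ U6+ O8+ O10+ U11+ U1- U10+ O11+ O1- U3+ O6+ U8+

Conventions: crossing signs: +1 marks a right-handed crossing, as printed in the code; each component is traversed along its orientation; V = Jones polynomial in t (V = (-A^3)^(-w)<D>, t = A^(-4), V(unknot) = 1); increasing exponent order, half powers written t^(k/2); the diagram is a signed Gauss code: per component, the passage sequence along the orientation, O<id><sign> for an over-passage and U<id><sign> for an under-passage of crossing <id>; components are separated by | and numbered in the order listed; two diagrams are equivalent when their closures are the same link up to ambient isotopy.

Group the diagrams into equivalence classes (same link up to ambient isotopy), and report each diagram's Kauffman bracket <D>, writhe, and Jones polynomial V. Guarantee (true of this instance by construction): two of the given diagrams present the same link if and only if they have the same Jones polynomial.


equivalence classes: {D1} | {D2} | {D3}
D1 (bracket -A^-15 + A + A^5 + A^9; 13 crossings at w = +5): V = -t^(3/2) - t^(5/2) - t^(7/2) + t^(15/2)
D2 (bracket A^-3 + 2A^5 - A^9 + A^13 - A^17; 11 crossings at w = +1): V = t^(-7/2) - t^(-5/2) + t^(-3/2) - 2t^(-1/2) - t^(3/2)
V(D3) = -t^(1/2) - t^(3/2) - t^(5/2) + t^(9/2)  [11 crossings, <D> = -A^-3 + A^5 + A^9 + A^13, w = +5]
key observation: 3 classes among 3 diagrams; unequal V(t) rules out equality


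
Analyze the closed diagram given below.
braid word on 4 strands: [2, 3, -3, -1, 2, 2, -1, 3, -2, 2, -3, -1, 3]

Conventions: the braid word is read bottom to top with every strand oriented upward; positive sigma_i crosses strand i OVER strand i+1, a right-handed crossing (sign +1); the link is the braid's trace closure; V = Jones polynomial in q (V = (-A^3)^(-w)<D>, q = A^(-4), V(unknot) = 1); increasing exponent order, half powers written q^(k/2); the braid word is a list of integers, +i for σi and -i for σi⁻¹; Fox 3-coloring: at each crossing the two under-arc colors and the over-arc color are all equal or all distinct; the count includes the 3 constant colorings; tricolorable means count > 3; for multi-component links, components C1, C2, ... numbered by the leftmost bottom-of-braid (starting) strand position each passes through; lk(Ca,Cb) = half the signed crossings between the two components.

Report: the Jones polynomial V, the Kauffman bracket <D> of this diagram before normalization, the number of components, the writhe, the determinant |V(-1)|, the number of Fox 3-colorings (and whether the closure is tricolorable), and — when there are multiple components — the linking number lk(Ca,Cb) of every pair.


V(q) = -q^-3 + 2q^-2 - 2q^-1 + 3 - 2q + 2q^2 - q^3
bracket: A^-9 - 2A^-5 + 2A^-1 - 3A^3 + 2A^7 - 2A^11 + A^15, w = +1
1 component, writhe +1, over 13 crossings
det 13, colorings 3 of 3^13 — not tricolorable
observation: w = +1 shifts under R1 moves; the (-A^3)^(-1) factor cancels that in V


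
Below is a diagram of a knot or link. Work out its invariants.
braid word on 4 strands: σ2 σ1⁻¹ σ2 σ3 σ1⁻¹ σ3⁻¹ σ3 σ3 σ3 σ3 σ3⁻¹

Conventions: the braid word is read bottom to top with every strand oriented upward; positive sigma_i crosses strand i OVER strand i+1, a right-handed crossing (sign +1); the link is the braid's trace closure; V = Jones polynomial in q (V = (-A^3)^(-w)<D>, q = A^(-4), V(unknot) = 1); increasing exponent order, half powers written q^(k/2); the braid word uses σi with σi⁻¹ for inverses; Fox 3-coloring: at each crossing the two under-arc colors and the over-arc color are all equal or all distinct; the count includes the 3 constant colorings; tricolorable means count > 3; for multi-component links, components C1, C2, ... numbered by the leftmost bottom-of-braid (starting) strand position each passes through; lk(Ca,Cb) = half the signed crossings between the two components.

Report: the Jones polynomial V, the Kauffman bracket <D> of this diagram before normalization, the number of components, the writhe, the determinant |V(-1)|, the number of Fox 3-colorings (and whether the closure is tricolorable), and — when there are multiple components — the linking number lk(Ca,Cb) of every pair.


V(q) = q^-1 - 1 + 2q - 3q^2 + 3q^3 - 2q^4 + 2q^5 - q^6
bracket: A^-15 - 2A^-11 + 2A^-7 - 3A^-3 + 3A - 2A^5 + A^9 - A^13, w = +3
1 component, writhe +3, over 11 crossings
det 15, colorings 9 of 3^11 — tricolorable
observation: inverse pairs cancel, leaving σ2 σ1⁻¹ σ2 σ3 σ1⁻¹ σ3 σ3


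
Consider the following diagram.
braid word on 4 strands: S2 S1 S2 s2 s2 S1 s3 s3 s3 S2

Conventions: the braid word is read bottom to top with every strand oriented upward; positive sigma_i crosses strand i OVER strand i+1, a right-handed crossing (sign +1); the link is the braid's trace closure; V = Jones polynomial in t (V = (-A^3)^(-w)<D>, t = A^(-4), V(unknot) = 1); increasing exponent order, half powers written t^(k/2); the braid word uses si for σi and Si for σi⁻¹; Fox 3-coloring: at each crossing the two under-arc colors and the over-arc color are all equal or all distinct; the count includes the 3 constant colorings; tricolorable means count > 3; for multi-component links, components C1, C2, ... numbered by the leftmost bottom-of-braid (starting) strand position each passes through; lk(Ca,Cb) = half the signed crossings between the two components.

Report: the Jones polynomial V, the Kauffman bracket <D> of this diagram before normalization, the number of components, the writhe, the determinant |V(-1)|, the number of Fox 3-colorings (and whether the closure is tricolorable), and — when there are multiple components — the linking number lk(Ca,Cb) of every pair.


Jones polynomial: V(t) = -t^(-7/2) - 2t^(-3/2) + 2t^(-1/2) - 2t^(1/2) + 2t^(3/2) - 2t^(5/2) + t^(7/2)
<D> = A^-14 - 2A^-10 + 2A^-6 - 2A^-2 + 2A^2 - 2A^6 - A^14; writhe 0
components 2, writhe 0 (10 crossings)
linking number lk(C1,C2) = -2
3-colorings: 9 of 3^10, det 12 — tricolorable
note: summing lk over 1 pair gives -2


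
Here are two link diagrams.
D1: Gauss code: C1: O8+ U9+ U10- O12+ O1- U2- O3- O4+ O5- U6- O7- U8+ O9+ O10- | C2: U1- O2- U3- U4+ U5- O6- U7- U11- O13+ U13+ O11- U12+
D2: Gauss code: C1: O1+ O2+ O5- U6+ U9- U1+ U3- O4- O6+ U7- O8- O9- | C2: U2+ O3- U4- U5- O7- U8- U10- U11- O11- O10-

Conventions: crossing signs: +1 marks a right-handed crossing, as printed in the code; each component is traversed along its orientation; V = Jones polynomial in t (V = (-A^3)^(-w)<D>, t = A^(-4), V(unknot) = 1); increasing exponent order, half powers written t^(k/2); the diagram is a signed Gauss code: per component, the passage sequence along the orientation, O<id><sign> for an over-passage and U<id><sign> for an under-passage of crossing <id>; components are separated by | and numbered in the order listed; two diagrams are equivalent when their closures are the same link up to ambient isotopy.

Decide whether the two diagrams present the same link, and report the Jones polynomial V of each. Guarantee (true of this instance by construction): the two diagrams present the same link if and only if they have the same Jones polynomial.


equivalent: no
D1 (bracket A^-3 + A^5 - A^9 + A^13; 13 crossings at w = -3): V = -t^(-11/2) + t^(-9/2) - t^(-7/2) - t^(-3/2)
D2 (bracket A^-13 - A^-9 + A^-5 + A^3; 11 crossings at w = -5): V = -t^(-9/2) - t^(-5/2) + t^(-3/2) - t^(-1/2)
key observation: 2 values of V(t) split the 2 diagrams


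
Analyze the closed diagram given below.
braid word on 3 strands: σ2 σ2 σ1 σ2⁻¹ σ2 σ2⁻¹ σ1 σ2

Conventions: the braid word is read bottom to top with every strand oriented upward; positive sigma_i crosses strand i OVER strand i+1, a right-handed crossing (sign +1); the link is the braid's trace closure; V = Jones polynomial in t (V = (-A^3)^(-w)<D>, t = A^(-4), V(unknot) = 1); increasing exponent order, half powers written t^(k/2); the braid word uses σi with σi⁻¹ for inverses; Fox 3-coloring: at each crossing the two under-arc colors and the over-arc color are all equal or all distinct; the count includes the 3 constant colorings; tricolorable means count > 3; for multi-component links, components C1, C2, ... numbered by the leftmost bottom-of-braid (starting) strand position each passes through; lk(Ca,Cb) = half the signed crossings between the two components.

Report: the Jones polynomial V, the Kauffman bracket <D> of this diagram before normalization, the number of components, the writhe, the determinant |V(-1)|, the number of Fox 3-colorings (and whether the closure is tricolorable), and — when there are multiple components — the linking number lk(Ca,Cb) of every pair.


Jones polynomial: V(t) = t - t^2 + 2t^3 - t^4 + t^5 - t^6
<D> = -A^-12 + A^-8 - A^-4 + 2 - A^4 + A^8; writhe +4
components 1, writhe +4 (8 crossings)
3-colorings: 3 of 3^8, det 7 — not tricolorable
note: the span of V is 5, forcing >= 5 crossings in any diagram


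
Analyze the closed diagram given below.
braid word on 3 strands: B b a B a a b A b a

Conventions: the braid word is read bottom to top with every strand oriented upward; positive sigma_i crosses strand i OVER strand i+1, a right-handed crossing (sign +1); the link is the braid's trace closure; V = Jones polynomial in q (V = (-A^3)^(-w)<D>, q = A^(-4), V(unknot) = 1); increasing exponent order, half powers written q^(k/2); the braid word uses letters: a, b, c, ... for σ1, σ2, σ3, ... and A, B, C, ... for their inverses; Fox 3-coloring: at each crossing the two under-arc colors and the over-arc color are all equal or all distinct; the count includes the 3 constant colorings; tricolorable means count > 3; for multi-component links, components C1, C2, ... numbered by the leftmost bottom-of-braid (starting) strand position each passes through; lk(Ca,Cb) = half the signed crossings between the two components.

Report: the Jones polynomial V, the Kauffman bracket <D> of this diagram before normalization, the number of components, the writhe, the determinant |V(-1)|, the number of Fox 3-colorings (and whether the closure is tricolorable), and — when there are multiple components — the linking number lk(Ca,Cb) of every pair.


V(q) = 2q - 2q^2 + 3q^3 - 3q^4 + 2q^5 - 2q^6 + q^7
bracket: A^-16 - 2A^-12 + 2A^-8 - 3A^-4 + 3 - 2A^4 + 2A^8, w = +4
1 component, writhe +4, over 10 crossings
det 15, colorings 9 of 3^10 — tricolorable
observation: V spans 6 powers of q: at least 6 crossings in any diagram


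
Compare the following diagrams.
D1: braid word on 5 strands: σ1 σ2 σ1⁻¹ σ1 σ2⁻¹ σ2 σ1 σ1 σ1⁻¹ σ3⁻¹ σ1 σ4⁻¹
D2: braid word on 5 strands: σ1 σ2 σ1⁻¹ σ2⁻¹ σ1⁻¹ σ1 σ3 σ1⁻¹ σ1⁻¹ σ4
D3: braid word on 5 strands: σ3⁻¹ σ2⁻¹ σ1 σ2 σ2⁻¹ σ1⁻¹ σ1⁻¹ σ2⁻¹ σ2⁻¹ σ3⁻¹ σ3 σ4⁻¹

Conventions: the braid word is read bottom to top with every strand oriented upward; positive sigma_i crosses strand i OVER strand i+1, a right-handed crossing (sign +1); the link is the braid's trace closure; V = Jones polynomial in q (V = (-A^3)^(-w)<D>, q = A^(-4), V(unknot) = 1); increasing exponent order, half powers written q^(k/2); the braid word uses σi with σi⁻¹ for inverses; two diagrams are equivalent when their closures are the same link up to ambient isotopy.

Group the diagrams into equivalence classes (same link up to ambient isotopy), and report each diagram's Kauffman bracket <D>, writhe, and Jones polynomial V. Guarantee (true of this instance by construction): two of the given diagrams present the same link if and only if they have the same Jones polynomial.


grouping into links: {D1} | {D2} | {D3}
V(D1) = q + q^3 - q^4  (w +2, c 12, <D> = -A^-10 + A^-6 + A^2)
V(D2) = 1  (w 0, c 10, <D> = 1)
D3 (bracket A^-14 + A^-6 - A^-2; 12 crossings at w = -6): V = -q^-4 + q^-3 + q^-1
why: V(q) takes 3 values over 3 diagrams, fixing the grouping


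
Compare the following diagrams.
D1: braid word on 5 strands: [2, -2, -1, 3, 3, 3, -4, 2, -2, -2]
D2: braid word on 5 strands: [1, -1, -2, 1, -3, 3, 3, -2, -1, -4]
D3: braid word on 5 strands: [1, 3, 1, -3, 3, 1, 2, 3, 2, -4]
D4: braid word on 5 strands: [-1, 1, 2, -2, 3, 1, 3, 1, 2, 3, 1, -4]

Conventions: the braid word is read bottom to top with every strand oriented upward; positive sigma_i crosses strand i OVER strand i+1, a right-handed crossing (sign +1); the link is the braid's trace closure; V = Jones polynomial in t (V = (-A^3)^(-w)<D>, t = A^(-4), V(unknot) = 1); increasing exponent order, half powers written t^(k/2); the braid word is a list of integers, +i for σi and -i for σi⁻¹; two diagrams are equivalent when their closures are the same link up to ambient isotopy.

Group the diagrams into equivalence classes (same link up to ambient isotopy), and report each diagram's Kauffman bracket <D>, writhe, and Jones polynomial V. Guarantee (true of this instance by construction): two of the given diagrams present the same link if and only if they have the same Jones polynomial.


equivalence classes: {D1} | {D2} | {D3, D4}
D1 (bracket -A^-16 + A^-12 + A^-4; 10 crossings at w = 0): V = t + t^3 - t^4
V(D2) = 1  [10 crossings, <D> = A^-6, w = -2]
D3 (bracket A^-14 - 2A^-10 + A^-6 - 2A^-2 + 2A^2 + A^10; 10 crossings at w = +6): V = t^2 + 2t^4 - 2t^5 + t^6 - 2t^7 + t^8
D4 (bracket A^-14 - 2A^-10 + A^-6 - 2A^-2 + 2A^2 + A^10; 12 crossings at w = +6): V = t^2 + 2t^4 - 2t^5 + t^6 - 2t^7 + t^8
observation: 3 classes among 4 diagrams; unequal V(t) rules out equality


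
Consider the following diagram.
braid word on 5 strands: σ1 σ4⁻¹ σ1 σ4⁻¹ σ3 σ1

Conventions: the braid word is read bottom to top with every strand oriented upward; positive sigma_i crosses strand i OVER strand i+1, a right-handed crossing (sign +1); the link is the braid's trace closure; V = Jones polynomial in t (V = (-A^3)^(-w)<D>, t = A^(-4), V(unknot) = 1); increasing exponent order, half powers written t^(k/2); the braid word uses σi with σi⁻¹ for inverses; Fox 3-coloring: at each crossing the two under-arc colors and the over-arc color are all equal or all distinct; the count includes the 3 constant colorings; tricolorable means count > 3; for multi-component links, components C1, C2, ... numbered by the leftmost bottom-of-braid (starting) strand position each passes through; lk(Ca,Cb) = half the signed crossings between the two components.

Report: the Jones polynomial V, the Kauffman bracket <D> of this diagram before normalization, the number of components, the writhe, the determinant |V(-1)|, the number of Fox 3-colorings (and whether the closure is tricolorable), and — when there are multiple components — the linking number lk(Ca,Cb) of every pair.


V(t) = t^-2 + t^-1 + 2 + t - t^4
bracket: -A^-10 + A^2 + 2A^6 + A^10 + A^14, w = +2
3 components, writhe +2, over 6 crossings
lk(C1,C2) = 0
linking number lk(C1,C3) = 0
lk(C2,C3): -1
det 0, colorings 27 of 3^6 — tricolorable
observation: the 3 component pairs carry total linking -1


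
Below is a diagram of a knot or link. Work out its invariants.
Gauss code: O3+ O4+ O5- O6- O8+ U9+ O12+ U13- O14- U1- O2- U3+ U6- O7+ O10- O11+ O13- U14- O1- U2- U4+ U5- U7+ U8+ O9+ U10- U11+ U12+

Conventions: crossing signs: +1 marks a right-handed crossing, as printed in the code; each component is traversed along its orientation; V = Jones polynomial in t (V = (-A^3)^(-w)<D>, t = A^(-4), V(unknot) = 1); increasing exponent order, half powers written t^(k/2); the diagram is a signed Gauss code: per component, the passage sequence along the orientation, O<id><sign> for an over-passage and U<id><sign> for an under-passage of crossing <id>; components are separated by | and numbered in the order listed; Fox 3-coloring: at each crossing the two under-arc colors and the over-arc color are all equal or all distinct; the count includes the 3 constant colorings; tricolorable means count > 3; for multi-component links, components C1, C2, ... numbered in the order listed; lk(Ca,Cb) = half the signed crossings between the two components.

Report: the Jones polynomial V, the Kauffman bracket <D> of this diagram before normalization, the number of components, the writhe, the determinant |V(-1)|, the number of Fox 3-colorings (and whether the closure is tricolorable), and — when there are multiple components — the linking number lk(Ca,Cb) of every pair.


Jones polynomial: V(t) = -t^-3 + t^-2 - t^-1 + 3 - t + t^2 - t^3
<D> = -A^-12 + A^-8 - A^-4 + 3 - A^4 + A^8 - A^12; writhe 0
components 1, writhe 0 (14 crossings)
3-colorings: 27 of 3^14, det 9 — tricolorable
note: palindromic: swapping t for 1/t fixes V


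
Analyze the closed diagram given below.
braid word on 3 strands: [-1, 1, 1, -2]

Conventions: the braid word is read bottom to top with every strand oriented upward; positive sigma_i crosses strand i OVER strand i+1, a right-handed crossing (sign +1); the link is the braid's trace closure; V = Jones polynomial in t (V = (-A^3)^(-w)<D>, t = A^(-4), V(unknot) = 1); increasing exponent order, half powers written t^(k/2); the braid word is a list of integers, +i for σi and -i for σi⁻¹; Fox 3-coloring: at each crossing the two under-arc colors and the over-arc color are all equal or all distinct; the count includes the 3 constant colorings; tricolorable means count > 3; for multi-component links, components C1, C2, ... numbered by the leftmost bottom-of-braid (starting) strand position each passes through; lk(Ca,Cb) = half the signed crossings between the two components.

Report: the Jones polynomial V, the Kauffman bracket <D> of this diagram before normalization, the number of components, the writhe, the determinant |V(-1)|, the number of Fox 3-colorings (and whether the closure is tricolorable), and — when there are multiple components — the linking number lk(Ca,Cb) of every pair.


V = 1
<D> = 1 (w = 0)
1 component over 4 crossings, w = 0
3 Fox colorings among 3^4, |V(-1)| = 1: not tricolorable
why: w = 0 shifts under R1 moves; the (-A^3)^(0) factor cancels that in V
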